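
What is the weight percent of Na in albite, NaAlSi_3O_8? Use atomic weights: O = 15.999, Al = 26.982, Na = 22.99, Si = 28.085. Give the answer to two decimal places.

Molar mass of NaAlSi_3O_8: 1×22.99 + 1×26.982 + 3×28.085 + 8×15.999 = 262.219 g/mol.
Mass of Na per formula unit: 1 × 22.99 = 22.990 g.
Weight fraction Na = 22.990 / 262.219 = 0.0877.

8.77 mass %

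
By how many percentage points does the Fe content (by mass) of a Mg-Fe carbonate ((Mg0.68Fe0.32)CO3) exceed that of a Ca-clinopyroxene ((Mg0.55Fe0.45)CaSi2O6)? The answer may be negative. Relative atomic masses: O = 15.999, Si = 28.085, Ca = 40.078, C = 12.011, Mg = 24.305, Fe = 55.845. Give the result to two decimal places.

Fe in (Mg0.68Fe0.32)CO3: molar mass 94.406 g/mol; 0.32×55.845 = 17.870 g → 18.93 wt%.
Fe in (Mg0.55Fe0.45)CaSi2O6: molar mass 230.740 g/mol; 0.45×55.845 = 25.130 g → 10.89 wt%.
Difference = 18.93 − 10.89 = 8.04 percentage points.

8.04 percentage points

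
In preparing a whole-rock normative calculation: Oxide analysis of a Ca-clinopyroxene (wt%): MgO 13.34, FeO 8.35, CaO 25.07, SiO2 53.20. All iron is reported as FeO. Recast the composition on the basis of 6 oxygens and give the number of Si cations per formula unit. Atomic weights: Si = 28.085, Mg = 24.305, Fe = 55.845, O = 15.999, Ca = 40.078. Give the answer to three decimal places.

1.993 Si apfu

MgO (M=40.304): mol = 0.33098; Mg = 0.33098, O = 0.33098.
FeO (M=71.844): mol = 0.11622; Fe = 0.11622, O = 0.11622.
CaO (M=56.077): mol = 0.44706; Ca = 0.44706, O = 0.44706.
SiO2 (M=60.083): mol = 0.88544; Si = 0.88544, O = 1.77088.
ΣO = 2.66514; factor = 6/ΣO = 2.25129.
Si apfu = 0.88544 × 2.25129 = 1.993.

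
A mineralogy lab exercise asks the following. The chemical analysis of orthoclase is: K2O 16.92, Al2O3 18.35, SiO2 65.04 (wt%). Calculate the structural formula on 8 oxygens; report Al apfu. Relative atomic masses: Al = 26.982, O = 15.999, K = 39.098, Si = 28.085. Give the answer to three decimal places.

16.92 wt% K2O ÷ 94.195 g/mol = 0.17963 mol, giving 0.35926 K and 0.17963 O.
18.35 wt% Al2O3 ÷ 101.961 g/mol = 0.17997 mol, giving 0.35994 Al and 0.53991 O.
65.04 wt% SiO2 ÷ 60.083 g/mol = 1.08250 mol, giving 1.08250 Si and 2.16500 O.
Oxygen sums to 2.88454; scaling by 8/2.88454 = 2.77341 puts the formula on 8 O.
Al: 0.35994 × 2.77341 = 0.998 atoms per formula unit.

0.998 Al apfu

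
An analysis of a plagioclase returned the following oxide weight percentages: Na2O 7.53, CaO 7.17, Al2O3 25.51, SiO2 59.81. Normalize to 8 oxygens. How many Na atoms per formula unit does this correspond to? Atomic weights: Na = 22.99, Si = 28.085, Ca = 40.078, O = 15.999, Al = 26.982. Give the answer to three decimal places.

0.650 Na apfu

Na2O: 7.53/61.979 = 0.12149 mol → 0.24298 mol Na, 0.12149 mol O.
CaO: 7.17/56.077 = 0.12786 mol → 0.12786 mol Ca, 0.12786 mol O.
Al2O3: 25.51/101.961 = 0.25019 mol → 0.50038 mol Al, 0.75057 mol O.
SiO2: 59.81/60.083 = 0.99546 mol → 0.99546 mol Si, 1.99092 mol O.
Total oxygen = 2.99084 mol. Normalization factor = 8/2.99084 = 2.67483.
Na per 8 O = 0.24298 × 2.67483 = 0.650.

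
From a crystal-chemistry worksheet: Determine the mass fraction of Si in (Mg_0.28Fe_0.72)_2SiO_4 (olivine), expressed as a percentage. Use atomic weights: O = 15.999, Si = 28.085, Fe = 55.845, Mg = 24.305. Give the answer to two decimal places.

15.09 wt%

Molar mass of (Mg_0.28Fe_0.72)_2SiO_4: 0.56·24.305 + 1.44·55.845 + 1·28.085 + 4·15.999 = 186.109 g/mol.
Mass of Si per formula unit: 1 × 28.085 = 28.085 g.
Weight fraction Si = 28.085 / 186.109 = 0.1509.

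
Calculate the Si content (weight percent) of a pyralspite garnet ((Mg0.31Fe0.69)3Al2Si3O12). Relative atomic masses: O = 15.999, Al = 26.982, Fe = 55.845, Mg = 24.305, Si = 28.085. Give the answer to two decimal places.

17.99 weight percent

Formula mass = 0.93·24.305 + 2.07·55.845 + 2·26.982 + 3·28.085 + 12·15.999 = 468.410 g/mol, of which 84.255 g is Si.
So Si makes up 84.255/468.410 = 0.1799 of the mass, i.e. 17.99%.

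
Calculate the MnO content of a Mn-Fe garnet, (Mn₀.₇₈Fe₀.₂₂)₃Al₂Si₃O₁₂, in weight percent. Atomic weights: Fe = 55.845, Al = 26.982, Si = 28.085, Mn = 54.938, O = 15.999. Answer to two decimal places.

Molar mass of (Mn₀.₇₈Fe₀.₂₂)₃Al₂Si₃O₁₂ = 2.34·54.938 + 0.66·55.845 + 2·26.982 + 3·28.085 + 12·15.999 = 495.620 g/mol.
Each formula unit contains 2.34 Mn, equivalent to 2.34/1 = 2.3400 mol MnO.
M(MnO) = 1×54.938 + 1×15.999 = 70.937 g/mol.
Mass of MnO per formula unit = 2.3400 × 70.937 = 165.993 g.
MnO wt% = 165.993 / 495.620 × 100 = 33.49%.

33.49 wt%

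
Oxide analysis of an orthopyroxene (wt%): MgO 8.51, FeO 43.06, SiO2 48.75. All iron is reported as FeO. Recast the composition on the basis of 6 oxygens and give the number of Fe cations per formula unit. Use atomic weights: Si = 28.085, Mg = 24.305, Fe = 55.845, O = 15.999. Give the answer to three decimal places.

MgO: 8.51/40.304 = 0.21115 mol → 0.21115 mol Mg, 0.21115 mol O.
FeO: 43.06/71.844 = 0.59935 mol → 0.59935 mol Fe, 0.59935 mol O.
SiO2: 48.75/60.083 = 0.81138 mol → 0.81138 mol Si, 1.62276 mol O.
Total oxygen = 2.43326 mol. Normalization factor = 6/2.43326 = 2.46583.
Fe per 6 O = 0.59935 × 2.46583 = 1.478.

1.478 Fe apfu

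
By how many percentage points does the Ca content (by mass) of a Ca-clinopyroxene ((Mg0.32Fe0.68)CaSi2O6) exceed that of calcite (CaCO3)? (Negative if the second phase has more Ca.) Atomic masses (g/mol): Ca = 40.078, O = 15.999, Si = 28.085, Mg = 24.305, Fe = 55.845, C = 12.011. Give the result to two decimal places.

First mineral: 40.078 g Ca in 237.994 g formula = 16.84 wt% Ca.
Second mineral: 40.078 g Ca in 100.086 g formula = 40.04 wt% Ca.
16.84% − 40.04% gives a difference of -23.20 percentage points.

-23.20 percentage points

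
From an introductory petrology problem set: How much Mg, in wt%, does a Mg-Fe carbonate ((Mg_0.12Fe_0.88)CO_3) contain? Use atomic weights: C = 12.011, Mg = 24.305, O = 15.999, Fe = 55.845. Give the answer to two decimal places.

2.60 wt%

Formula mass = 0.12*24.305 + 0.88*55.845 + 1*12.011 + 3*15.999 = 112.068 g/mol, of which 2.917 g is Mg.
So Mg makes up 2.917/112.068 = 0.0260 of the mass, i.e. 2.60%.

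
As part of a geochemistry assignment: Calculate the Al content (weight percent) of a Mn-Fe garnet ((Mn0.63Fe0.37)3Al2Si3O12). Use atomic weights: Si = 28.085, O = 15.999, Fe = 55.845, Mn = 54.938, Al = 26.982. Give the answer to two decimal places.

10.88 weight percent

Molar mass of (Mn0.63Fe0.37)3Al2Si3O12: 1.89·54.938 + 1.11·55.845 + 2·26.982 + 3·28.085 + 12·15.999 = 496.028 g/mol.
Mass of Al per formula unit: 2 × 26.982 = 53.964 g.
Weight fraction Al = 53.964 / 496.028 = 0.1088.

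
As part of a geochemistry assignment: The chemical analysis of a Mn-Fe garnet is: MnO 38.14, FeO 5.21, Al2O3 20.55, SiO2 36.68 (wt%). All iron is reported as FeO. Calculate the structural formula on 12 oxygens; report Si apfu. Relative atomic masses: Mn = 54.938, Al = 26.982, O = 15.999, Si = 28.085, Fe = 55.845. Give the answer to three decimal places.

3.008 Si apfu

MnO (M=70.937): mol = 0.53766; Mn = 0.53766, O = 0.53766.
FeO (M=71.844): mol = 0.07252; Fe = 0.07252, O = 0.07252.
Al2O3 (M=101.961): mol = 0.20155; Al = 0.40310, O = 0.60465.
SiO2 (M=60.083): mol = 0.61049; Si = 0.61049, O = 1.22098.
ΣO = 2.43581; factor = 12/ΣO = 4.92649.
Si apfu = 0.61049 × 4.92649 = 3.008.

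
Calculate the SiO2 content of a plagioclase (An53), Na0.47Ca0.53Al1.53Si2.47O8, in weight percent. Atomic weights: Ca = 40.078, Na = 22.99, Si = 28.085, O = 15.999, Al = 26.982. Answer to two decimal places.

Formula mass = 270.691 g/mol.
2.47 Si → 2.4700 mol SiO2 per formula unit; M(SiO2) = 60.083, so SiO2 mass = 148.405 g.
148.405/270.691 × 100 = 54.82 wt%.

54.82 wt%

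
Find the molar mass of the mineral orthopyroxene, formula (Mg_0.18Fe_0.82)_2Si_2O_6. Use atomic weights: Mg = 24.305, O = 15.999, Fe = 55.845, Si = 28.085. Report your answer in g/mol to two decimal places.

252.50 g/mol

Mg: 0.36 × 24.305 = 8.7498
Fe: 1.64 × 55.845 = 91.5858
Si: 2 × 28.085 = 56.1700
O: 6 × 15.999 = 95.9940
Summing the contributions gives the formula mass.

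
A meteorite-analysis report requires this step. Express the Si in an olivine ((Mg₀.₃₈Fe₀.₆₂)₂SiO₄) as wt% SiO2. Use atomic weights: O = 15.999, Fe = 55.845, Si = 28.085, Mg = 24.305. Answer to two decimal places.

Formula mass = 179.801 g/mol.
1 Si → 1.0000 mol SiO2 per formula unit; M(SiO2) = 60.083, so SiO2 mass = 60.083 g.
60.083/179.801 × 100 = 33.42 wt%.

33.42 wt%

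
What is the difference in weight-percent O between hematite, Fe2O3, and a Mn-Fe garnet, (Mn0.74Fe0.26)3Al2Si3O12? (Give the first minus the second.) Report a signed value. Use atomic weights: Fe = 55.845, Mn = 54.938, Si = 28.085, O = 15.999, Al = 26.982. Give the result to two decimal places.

-8.67 percentage points

First mineral: 47.997 g O in 159.687 g formula = 30.06 wt% O.
Second mineral: 191.988 g O in 495.728 g formula = 38.73 wt% O.
30.06% − 38.73% gives a difference of -8.67 percentage points.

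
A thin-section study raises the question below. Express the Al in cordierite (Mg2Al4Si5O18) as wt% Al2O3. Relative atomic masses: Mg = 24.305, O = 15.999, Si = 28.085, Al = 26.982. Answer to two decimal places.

M(Mg2Al4Si5O18) = 584.945 g/mol; M(Al2O3) = 101.961 g/mol.
Moles Al2O3 per formula unit = 4 Al ÷ 2 = 2.0000.
Al2O3 fraction = (2.0000 × 101.961) / 584.945 = 203.922/584.945 = 0.3486.

34.86 wt%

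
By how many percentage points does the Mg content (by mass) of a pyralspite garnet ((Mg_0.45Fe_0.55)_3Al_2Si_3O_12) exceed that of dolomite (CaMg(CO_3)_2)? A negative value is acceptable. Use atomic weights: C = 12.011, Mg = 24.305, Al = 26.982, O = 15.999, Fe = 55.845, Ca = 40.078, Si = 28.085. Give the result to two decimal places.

-5.97 percentage points

Mg in (Mg_0.45Fe_0.55)_3Al_2Si_3O_12: molar mass 455.163 g/mol; 1.35×24.305 = 32.812 g → 7.21 wt%.
Mg in CaMg(CO_3)_2: molar mass 184.399 g/mol; 1×24.305 = 24.305 g → 13.18 wt%.
Difference = 7.21 − 13.18 = -5.97 percentage points.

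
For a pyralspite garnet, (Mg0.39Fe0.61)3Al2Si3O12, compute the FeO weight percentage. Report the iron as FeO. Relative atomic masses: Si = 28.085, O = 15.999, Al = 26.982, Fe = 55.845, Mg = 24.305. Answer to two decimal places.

Molar mass of (Mg0.39Fe0.61)3Al2Si3O12 = 1.17*24.305 + 1.83*55.845 + 2*26.982 + 3*28.085 + 12*15.999 = 460.840 g/mol.
Each formula unit contains 1.83 Fe, equivalent to 1.83/1 = 1.8300 mol FeO.
M(FeO) = 1×55.845 + 1×15.999 = 71.844 g/mol.
Mass of FeO per formula unit = 1.8300 × 71.844 = 131.475 g.
FeO wt% = 131.475 / 460.840 × 100 = 28.53%.

28.53 wt%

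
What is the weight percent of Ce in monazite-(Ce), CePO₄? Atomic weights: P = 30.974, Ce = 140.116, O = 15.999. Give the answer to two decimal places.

59.60 wt%

M(CePO₄) = 235.086 g/mol.
Ce contributes 1 × 140.116 = 140.116 g per mole.
140.116/235.086 = 0.5960 → 59.60%.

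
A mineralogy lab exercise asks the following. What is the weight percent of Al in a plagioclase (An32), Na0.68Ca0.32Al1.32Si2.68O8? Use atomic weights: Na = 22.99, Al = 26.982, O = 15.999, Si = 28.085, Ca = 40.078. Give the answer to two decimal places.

13.32 mass %

M(Na0.68Ca0.32Al1.32Si2.68O8) = 267.334 g/mol.
Al contributes 1.32 × 26.982 = 35.616 g per mole.
35.616/267.334 = 0.1332 → 13.32%.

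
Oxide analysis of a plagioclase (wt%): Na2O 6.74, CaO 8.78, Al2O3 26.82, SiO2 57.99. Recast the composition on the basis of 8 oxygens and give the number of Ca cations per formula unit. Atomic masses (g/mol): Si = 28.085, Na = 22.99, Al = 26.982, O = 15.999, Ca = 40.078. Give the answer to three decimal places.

6.74 wt% Na2O ÷ 61.979 g/mol = 0.10875 mol, giving 0.21750 Na and 0.10875 O.
8.78 wt% CaO ÷ 56.077 g/mol = 0.15657 mol, giving 0.15657 Ca and 0.15657 O.
26.82 wt% Al2O3 ÷ 101.961 g/mol = 0.26304 mol, giving 0.52608 Al and 0.78912 O.
57.99 wt% SiO2 ÷ 60.083 g/mol = 0.96516 mol, giving 0.96516 Si and 1.93032 O.
Oxygen sums to 2.98476; scaling by 8/2.98476 = 2.68028 puts the formula on 8 O.
Ca: 0.15657 × 2.68028 = 0.420 atoms per formula unit.

0.420 Ca apfu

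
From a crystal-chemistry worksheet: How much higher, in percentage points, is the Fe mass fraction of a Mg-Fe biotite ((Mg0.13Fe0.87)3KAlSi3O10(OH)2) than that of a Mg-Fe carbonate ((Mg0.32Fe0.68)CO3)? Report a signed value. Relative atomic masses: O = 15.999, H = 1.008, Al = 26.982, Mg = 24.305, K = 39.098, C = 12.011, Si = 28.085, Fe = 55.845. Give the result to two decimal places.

First mineral: 145.755 g Fe in 499.573 g formula = 29.18 wt% Fe.
Second mineral: 37.975 g Fe in 105.760 g formula = 35.91 wt% Fe.
29.18% − 35.91% gives a difference of -6.73 percentage points.

-6.73 percentage points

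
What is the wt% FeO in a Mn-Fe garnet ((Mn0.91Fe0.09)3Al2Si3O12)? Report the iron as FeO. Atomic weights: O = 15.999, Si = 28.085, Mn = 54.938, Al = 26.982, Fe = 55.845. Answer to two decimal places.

3.92 wt%

Molar mass of (Mn0.91Fe0.09)3Al2Si3O12 = 2.73*54.938 + 0.27*55.845 + 2*26.982 + 3*28.085 + 12*15.999 = 495.266 g/mol.
Each formula unit contains 0.27 Fe, equivalent to 0.27/1 = 0.2700 mol FeO.
M(FeO) = 1×55.845 + 1×15.999 = 71.844 g/mol.
Mass of FeO per formula unit = 0.2700 × 71.844 = 19.398 g.
FeO wt% = 19.398 / 495.266 × 100 = 3.92%.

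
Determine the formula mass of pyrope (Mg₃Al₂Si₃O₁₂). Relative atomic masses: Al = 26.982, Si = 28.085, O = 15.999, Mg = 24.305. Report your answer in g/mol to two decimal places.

M = 3(24.305) + 2(26.982) + 3(28.085) + 12(15.999)

403.12 g/mol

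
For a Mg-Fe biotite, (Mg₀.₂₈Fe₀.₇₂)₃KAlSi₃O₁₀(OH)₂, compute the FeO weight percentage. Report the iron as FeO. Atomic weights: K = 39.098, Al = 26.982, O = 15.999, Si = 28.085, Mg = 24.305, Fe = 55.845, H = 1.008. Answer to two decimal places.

Molar mass of (Mg₀.₂₈Fe₀.₇₂)₃KAlSi₃O₁₀(OH)₂ = 0.84·24.305 + 2.16·55.845 + 1·39.098 + 1·26.982 + 3·28.085 + 12·15.999 + 2·1.008 = 485.380 g/mol.
Each formula unit contains 2.16 Fe, equivalent to 2.16/1 = 2.1600 mol FeO.
M(FeO) = 1×55.845 + 1×15.999 = 71.844 g/mol.
Mass of FeO per formula unit = 2.1600 × 71.844 = 155.183 g.
FeO wt% = 155.183 / 485.380 × 100 = 31.97%.

31.97 wt%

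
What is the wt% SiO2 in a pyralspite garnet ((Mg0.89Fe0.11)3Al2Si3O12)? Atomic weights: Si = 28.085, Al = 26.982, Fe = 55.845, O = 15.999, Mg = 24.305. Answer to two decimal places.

Molar mass of (Mg0.89Fe0.11)3Al2Si3O12 = 2.67×24.305 + 0.33×55.845 + 2×26.982 + 3×28.085 + 12×15.999 = 413.530 g/mol.
Each formula unit contains 3 Si, equivalent to 3/1 = 3.0000 mol SiO2.
M(SiO2) = 1×28.085 + 2×15.999 = 60.083 g/mol.
Mass of SiO2 per formula unit = 3.0000 × 60.083 = 180.249 g.
SiO2 wt% = 180.249 / 413.530 × 100 = 43.59%.

43.59 wt%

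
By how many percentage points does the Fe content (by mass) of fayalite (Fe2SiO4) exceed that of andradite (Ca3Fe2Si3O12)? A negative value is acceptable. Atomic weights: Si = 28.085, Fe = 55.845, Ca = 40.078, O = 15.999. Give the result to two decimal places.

32.83 percentage points

M(Fe2SiO4) = 203.771 g/mol, so wt% Fe = 111.690/203.771 × 100 = 54.81%.
M(Ca3Fe2Si3O12) = 508.167 g/mol, so wt% Fe = 111.690/508.167 × 100 = 21.98%.
54.81 − 21.98 = 32.83 pp.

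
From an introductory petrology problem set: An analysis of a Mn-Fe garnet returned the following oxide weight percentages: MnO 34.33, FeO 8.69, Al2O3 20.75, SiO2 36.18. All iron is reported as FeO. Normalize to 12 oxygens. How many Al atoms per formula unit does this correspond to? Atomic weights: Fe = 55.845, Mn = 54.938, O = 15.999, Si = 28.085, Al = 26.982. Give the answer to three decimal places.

2.018 Al apfu

34.33 wt% MnO ÷ 70.937 g/mol = 0.48395 mol, giving 0.48395 Mn and 0.48395 O.
8.69 wt% FeO ÷ 71.844 g/mol = 0.12096 mol, giving 0.12096 Fe and 0.12096 O.
20.75 wt% Al2O3 ÷ 101.961 g/mol = 0.20351 mol, giving 0.40702 Al and 0.61053 O.
36.18 wt% SiO2 ÷ 60.083 g/mol = 0.60217 mol, giving 0.60217 Si and 1.20434 O.
Oxygen sums to 2.41978; scaling by 12/2.41978 = 4.95913 puts the formula on 12 O.
Al: 0.40702 × 4.95913 = 2.018 atoms per formula unit.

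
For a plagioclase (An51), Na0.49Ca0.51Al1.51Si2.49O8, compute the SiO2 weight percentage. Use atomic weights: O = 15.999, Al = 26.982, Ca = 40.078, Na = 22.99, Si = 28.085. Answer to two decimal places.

Molar mass of Na0.49Ca0.51Al1.51Si2.49O8 = 0.49×22.99 + 0.51×40.078 + 1.51×26.982 + 2.49×28.085 + 8×15.999 = 270.371 g/mol.
Each formula unit contains 2.49 Si, equivalent to 2.49/1 = 2.4900 mol SiO2.
M(SiO2) = 1×28.085 + 2×15.999 = 60.083 g/mol.
Mass of SiO2 per formula unit = 2.4900 × 60.083 = 149.607 g.
SiO2 wt% = 149.607 / 270.371 × 100 = 55.33%.

55.33 wt%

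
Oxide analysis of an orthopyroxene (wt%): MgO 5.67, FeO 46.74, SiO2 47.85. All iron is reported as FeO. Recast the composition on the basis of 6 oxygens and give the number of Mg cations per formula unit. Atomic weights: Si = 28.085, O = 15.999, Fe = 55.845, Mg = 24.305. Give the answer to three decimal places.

0.354 Mg apfu

5.67 wt% MgO ÷ 40.304 g/mol = 0.14068 mol, giving 0.14068 Mg and 0.14068 O.
46.74 wt% FeO ÷ 71.844 g/mol = 0.65058 mol, giving 0.65058 Fe and 0.65058 O.
47.85 wt% SiO2 ÷ 60.083 g/mol = 0.79640 mol, giving 0.79640 Si and 1.59280 O.
Oxygen sums to 2.38406; scaling by 6/2.38406 = 2.51672 puts the formula on 6 O.
Mg: 0.14068 × 2.51672 = 0.354 atoms per formula unit.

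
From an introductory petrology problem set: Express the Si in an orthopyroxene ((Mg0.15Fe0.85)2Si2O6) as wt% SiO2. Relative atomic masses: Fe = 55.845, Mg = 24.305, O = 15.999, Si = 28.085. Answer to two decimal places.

M((Mg0.15Fe0.85)2Si2O6) = 254.392 g/mol; M(SiO2) = 60.083 g/mol.
Moles SiO2 per formula unit = 2 Si ÷ 1 = 2.0000.
SiO2 fraction = (2.0000 × 60.083) / 254.392 = 120.166/254.392 = 0.4724.

47.24 wt%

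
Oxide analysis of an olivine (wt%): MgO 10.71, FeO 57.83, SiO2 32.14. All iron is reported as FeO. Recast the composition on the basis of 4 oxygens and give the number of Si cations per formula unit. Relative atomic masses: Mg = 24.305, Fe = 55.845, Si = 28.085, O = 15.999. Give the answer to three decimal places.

1.000 Si apfu

MgO: 10.71/40.304 = 0.26573 mol → 0.26573 mol Mg, 0.26573 mol O.
FeO: 57.83/71.844 = 0.80494 mol → 0.80494 mol Fe, 0.80494 mol O.
SiO2: 32.14/60.083 = 0.53493 mol → 0.53493 mol Si, 1.06986 mol O.
Total oxygen = 2.14053 mol. Normalization factor = 4/2.14053 = 1.86870.
Si per 4 O = 0.53493 × 1.86870 = 1.000.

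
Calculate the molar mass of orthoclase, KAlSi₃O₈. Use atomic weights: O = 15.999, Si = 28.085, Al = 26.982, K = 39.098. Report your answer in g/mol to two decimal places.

The formula mass is the sum 1×39.098 + 1×26.982 + 3×28.085 + 8×15.999.

278.33 g/mol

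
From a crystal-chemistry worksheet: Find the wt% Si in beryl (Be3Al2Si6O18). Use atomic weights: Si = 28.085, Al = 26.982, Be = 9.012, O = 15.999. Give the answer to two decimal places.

Molar mass of Be3Al2Si6O18: 3·9.012 + 2·26.982 + 6·28.085 + 18·15.999 = 537.492 g/mol.
Mass of Si per formula unit: 6 × 28.085 = 168.510 g.
Weight fraction Si = 168.510 / 537.492 = 0.3135.

31.35 mass %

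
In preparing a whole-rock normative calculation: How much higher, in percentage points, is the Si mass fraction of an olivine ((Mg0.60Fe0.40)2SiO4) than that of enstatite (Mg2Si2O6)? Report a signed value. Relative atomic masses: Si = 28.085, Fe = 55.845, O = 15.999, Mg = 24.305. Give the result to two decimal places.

-11.05 percentage points

M((Mg0.60Fe0.40)2SiO4) = 165.923 g/mol, so wt% Si = 28.085/165.923 × 100 = 16.93%.
M(Mg2Si2O6) = 200.774 g/mol, so wt% Si = 56.170/200.774 × 100 = 27.98%.
16.93 − 27.98 = -11.05 pp.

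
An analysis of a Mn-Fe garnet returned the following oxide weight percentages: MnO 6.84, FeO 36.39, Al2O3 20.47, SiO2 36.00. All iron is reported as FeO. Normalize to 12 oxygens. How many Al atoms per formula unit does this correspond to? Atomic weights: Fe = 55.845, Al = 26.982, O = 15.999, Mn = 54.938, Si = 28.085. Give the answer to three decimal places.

MnO: 6.84/70.937 = 0.09642 mol → 0.09642 mol Mn, 0.09642 mol O.
FeO: 36.39/71.844 = 0.50651 mol → 0.50651 mol Fe, 0.50651 mol O.
Al2O3: 20.47/101.961 = 0.20076 mol → 0.40152 mol Al, 0.60228 mol O.
SiO2: 36.00/60.083 = 0.59917 mol → 0.59917 mol Si, 1.19834 mol O.
Total oxygen = 2.40355 mol. Normalization factor = 12/2.40355 = 4.99262.
Al per 12 O = 0.40152 × 4.99262 = 2.005.

2.005 Al apfu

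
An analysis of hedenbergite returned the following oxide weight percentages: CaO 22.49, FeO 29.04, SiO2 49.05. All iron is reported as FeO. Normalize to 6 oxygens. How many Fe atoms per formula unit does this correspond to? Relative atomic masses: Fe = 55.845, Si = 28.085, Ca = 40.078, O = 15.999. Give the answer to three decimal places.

22.49 wt% CaO ÷ 56.077 g/mol = 0.40106 mol, giving 0.40106 Ca and 0.40106 O.
29.04 wt% FeO ÷ 71.844 g/mol = 0.40421 mol, giving 0.40421 Fe and 0.40421 O.
49.05 wt% SiO2 ÷ 60.083 g/mol = 0.81637 mol, giving 0.81637 Si and 1.63274 O.
Oxygen sums to 2.43801; scaling by 6/2.43801 = 2.46102 puts the formula on 6 O.
Fe: 0.40421 × 2.46102 = 0.995 atoms per formula unit.

0.995 Fe apfu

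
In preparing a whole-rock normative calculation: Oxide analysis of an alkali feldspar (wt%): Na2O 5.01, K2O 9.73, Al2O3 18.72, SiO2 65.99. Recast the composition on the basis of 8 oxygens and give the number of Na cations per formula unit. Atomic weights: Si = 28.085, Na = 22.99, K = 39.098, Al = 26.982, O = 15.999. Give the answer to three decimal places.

Na2O: 5.01/61.979 = 0.08083 mol → 0.16166 mol Na, 0.08083 mol O.
K2O: 9.73/94.195 = 0.10330 mol → 0.20660 mol K, 0.10330 mol O.
Al2O3: 18.72/101.961 = 0.18360 mol → 0.36720 mol Al, 0.55080 mol O.
SiO2: 65.99/60.083 = 1.09831 mol → 1.09831 mol Si, 2.19662 mol O.
Total oxygen = 2.93155 mol. Normalization factor = 8/2.93155 = 2.72893.
Na per 8 O = 0.16166 × 2.72893 = 0.441.

0.441 Na apfu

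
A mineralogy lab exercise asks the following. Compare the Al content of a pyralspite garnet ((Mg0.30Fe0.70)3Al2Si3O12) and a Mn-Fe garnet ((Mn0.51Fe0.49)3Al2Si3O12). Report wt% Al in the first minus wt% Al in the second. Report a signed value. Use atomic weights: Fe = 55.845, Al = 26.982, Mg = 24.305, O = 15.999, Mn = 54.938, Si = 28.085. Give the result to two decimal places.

M((Mg0.30Fe0.70)3Al2Si3O12) = 469.356 g/mol, so wt% Al = 53.964/469.356 × 100 = 11.50%.
M((Mn0.51Fe0.49)3Al2Si3O12) = 496.354 g/mol, so wt% Al = 53.964/496.354 × 100 = 10.87%.
11.50 − 10.87 = 0.63 pp.

0.63 percentage points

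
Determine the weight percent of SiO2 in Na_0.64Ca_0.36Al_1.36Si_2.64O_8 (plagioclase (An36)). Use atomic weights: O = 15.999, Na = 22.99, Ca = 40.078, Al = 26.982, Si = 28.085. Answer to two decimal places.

M(Na_0.64Ca_0.36Al_1.36Si_2.64O_8) = 267.974 g/mol; M(SiO2) = 60.083 g/mol.
Moles SiO2 per formula unit = 2.64 Si ÷ 1 = 2.6400.
SiO2 fraction = (2.6400 × 60.083) / 267.974 = 158.619/267.974 = 0.5919.

59.19 wt%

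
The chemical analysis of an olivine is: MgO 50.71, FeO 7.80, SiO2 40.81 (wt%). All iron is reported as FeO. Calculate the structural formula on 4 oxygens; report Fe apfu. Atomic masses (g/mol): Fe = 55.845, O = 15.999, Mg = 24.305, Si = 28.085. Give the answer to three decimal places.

0.159 Fe apfu

50.71 wt% MgO ÷ 40.304 g/mol = 1.25819 mol, giving 1.25819 Mg and 1.25819 O.
7.80 wt% FeO ÷ 71.844 g/mol = 0.10857 mol, giving 0.10857 Fe and 0.10857 O.
40.81 wt% SiO2 ÷ 60.083 g/mol = 0.67923 mol, giving 0.67923 Si and 1.35846 O.
Oxygen sums to 2.72522; scaling by 4/2.72522 = 1.46777 puts the formula on 4 O.
Fe: 0.10857 × 1.46777 = 0.159 atoms per formula unit.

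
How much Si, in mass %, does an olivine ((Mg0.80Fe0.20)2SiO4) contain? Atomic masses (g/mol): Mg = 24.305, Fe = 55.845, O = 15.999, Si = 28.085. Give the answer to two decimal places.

Formula mass = 1.60×24.305 + 0.40×55.845 + 1×28.085 + 4×15.999 = 153.307 g/mol, of which 28.085 g is Si.
So Si makes up 28.085/153.307 = 0.1832 of the mass, i.e. 18.32%.

18.32 mass %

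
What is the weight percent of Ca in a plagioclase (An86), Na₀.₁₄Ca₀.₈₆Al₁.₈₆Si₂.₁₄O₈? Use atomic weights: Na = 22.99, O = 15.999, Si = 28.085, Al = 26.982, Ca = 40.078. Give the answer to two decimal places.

M(Na₀.₁₄Ca₀.₈₆Al₁.₈₆Si₂.₁₄O₈) = 275.966 g/mol.
Ca contributes 0.86 × 40.078 = 34.467 g per mole.
34.467/275.966 = 0.1249 → 12.49%.

12.49 wt%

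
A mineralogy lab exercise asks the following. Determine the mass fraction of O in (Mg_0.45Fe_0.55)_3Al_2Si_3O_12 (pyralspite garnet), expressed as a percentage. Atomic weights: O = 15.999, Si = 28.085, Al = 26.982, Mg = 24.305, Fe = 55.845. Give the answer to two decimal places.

42.18 weight percent

M((Mg_0.45Fe_0.55)_3Al_2Si_3O_12) = 455.163 g/mol.
O contributes 12 × 15.999 = 191.988 g per mole.
191.988/455.163 = 0.4218 → 42.18%.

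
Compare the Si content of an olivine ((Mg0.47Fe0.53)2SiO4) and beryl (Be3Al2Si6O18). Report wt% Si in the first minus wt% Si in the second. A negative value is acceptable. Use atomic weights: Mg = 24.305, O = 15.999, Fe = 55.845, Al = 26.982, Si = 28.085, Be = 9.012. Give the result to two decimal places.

Si in (Mg0.47Fe0.53)2SiO4: molar mass 174.123 g/mol; 1×28.085 = 28.085 g → 16.13 wt%.
Si in Be3Al2Si6O18: molar mass 537.492 g/mol; 6×28.085 = 168.510 g → 31.35 wt%.
Difference = 16.13 − 31.35 = -15.22 percentage points.

-15.22 percentage points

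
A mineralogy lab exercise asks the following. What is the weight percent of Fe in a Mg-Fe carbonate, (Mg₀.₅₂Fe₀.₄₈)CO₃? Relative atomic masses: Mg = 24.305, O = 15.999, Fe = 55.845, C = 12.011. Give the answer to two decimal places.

26.95 mass %

Molar mass of (Mg₀.₅₂Fe₀.₄₈)CO₃: 0.52·24.305 + 0.48·55.845 + 1·12.011 + 3·15.999 = 99.452 g/mol.
Mass of Fe per formula unit: 0.48 × 55.845 = 26.806 g.
Weight fraction Fe = 26.806 / 99.452 = 0.2695.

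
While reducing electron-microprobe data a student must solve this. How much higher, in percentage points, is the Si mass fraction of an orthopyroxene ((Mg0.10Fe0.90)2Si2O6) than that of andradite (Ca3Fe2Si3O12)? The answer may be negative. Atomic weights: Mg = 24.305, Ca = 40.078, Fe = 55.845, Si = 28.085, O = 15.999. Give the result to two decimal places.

5.23 percentage points

M((Mg0.10Fe0.90)2Si2O6) = 257.546 g/mol, so wt% Si = 56.170/257.546 × 100 = 21.81%.
M(Ca3Fe2Si3O12) = 508.167 g/mol, so wt% Si = 84.255/508.167 × 100 = 16.58%.
21.81 − 16.58 = 5.23 pp.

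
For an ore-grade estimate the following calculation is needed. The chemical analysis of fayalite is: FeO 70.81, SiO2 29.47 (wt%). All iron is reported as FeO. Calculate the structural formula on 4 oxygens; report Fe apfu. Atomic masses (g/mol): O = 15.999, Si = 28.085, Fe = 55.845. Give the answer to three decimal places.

70.81 wt% FeO ÷ 71.844 g/mol = 0.98561 mol, giving 0.98561 Fe and 0.98561 O.
29.47 wt% SiO2 ÷ 60.083 g/mol = 0.49049 mol, giving 0.49049 Si and 0.98098 O.
Oxygen sums to 1.96659; scaling by 4/1.96659 = 2.03398 puts the formula on 4 O.
Fe: 0.98561 × 2.03398 = 2.005 atoms per formula unit.

2.005 Fe apfu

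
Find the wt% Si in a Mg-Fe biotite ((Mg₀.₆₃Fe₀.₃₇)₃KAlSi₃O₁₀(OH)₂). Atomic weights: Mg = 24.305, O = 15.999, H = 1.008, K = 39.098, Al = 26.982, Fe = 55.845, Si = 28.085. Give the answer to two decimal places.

18.63 mass %

Formula mass = 1.89·24.305 + 1.11·55.845 + 1·39.098 + 1·26.982 + 3·28.085 + 12·15.999 + 2·1.008 = 452.263 g/mol, of which 84.255 g is Si.
So Si makes up 84.255/452.263 = 0.1863 of the mass, i.e. 18.63%.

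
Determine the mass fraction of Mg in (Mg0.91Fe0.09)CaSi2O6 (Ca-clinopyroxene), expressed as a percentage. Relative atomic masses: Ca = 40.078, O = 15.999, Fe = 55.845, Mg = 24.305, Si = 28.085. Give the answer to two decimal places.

Formula mass = 0.91×24.305 + 0.09×55.845 + 1×40.078 + 2×28.085 + 6×15.999 = 219.386 g/mol, of which 22.118 g is Mg.
So Mg makes up 22.118/219.386 = 0.1008 of the mass, i.e. 10.08%.

10.08 wt%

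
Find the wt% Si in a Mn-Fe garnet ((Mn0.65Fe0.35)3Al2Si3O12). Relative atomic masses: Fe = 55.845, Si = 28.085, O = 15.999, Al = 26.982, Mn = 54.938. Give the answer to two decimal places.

Molar mass of (Mn0.65Fe0.35)3Al2Si3O12: 1.95*54.938 + 1.05*55.845 + 2*26.982 + 3*28.085 + 12*15.999 = 495.973 g/mol.
Mass of Si per formula unit: 3 × 28.085 = 84.255 g.
Weight fraction Si = 84.255 / 495.973 = 0.1699.

16.99 weight percent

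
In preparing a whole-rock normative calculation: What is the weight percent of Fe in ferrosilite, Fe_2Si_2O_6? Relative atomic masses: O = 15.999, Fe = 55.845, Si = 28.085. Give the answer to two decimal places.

Formula mass = 2*55.845 + 2*28.085 + 6*15.999 = 263.854 g/mol, of which 111.690 g is Fe.
So Fe makes up 111.690/263.854 = 0.4233 of the mass, i.e. 42.33%.

42.33 wt%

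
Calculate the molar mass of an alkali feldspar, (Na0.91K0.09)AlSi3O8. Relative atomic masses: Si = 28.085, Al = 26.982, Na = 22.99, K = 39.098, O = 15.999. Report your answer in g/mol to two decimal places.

Na: 0.91 × 22.99 = 20.9209
K: 0.09 × 39.098 = 3.5188
Al: 1 × 26.982 = 26.9820
Si: 3 × 28.085 = 84.2550
O: 8 × 15.999 = 127.9920
Summing the contributions gives the formula mass.

263.67 g/mol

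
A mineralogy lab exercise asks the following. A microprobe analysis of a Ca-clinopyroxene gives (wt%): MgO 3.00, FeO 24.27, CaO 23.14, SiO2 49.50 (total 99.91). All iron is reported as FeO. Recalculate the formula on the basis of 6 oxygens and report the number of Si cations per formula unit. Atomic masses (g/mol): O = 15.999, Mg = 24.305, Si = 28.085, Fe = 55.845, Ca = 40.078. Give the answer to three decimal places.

1.999 Si apfu

MgO (M=40.304): mol = 0.07443; Mg = 0.07443, O = 0.07443.
FeO (M=71.844): mol = 0.33782; Fe = 0.33782, O = 0.33782.
CaO (M=56.077): mol = 0.41265; Ca = 0.41265, O = 0.41265.
SiO2 (M=60.083): mol = 0.82386; Si = 0.82386, O = 1.64772.
ΣO = 2.47262; factor = 6/ΣO = 2.42658.
Si apfu = 0.82386 × 2.42658 = 1.999.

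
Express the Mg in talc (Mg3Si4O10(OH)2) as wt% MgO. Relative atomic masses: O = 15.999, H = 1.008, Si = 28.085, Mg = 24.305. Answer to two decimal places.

Formula mass = 379.259 g/mol.
3 Mg → 3.0000 mol MgO per formula unit; M(MgO) = 40.304, so MgO mass = 120.912 g.
120.912/379.259 × 100 = 31.88 wt%.

31.88 wt%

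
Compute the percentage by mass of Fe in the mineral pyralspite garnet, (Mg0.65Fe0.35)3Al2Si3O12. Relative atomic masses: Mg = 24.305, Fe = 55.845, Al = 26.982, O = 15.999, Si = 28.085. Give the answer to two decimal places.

13.44 wt%

Formula mass = 1.95*24.305 + 1.05*55.845 + 2*26.982 + 3*28.085 + 12*15.999 = 436.239 g/mol, of which 58.637 g is Fe.
So Fe makes up 58.637/436.239 = 0.1344 of the mass, i.e. 13.44%.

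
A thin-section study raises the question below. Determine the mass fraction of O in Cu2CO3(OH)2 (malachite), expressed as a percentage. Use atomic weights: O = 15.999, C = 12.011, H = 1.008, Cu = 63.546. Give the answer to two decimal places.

M(Cu2CO3(OH)2) = 221.114 g/mol.
O contributes 5 × 15.999 = 79.995 g per mole.
79.995/221.114 = 0.3618 → 36.18%.

36.18 mass %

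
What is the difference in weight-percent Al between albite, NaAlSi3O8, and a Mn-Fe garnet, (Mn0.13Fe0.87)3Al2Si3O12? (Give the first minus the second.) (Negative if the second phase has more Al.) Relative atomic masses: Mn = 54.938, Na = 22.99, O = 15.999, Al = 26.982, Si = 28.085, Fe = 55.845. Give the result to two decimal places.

-0.56 percentage points

First mineral: 26.982 g Al in 262.219 g formula = 10.29 wt% Al.
Second mineral: 53.964 g Al in 497.388 g formula = 10.85 wt% Al.
10.29% − 10.85% gives a difference of -0.56 percentage points.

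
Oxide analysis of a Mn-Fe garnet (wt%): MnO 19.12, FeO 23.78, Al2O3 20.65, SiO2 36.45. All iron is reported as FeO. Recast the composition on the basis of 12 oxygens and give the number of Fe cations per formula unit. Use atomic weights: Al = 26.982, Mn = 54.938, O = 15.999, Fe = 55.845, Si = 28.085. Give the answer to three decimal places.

19.12 wt% MnO ÷ 70.937 g/mol = 0.26953 mol, giving 0.26953 Mn and 0.26953 O.
23.78 wt% FeO ÷ 71.844 g/mol = 0.33099 mol, giving 0.33099 Fe and 0.33099 O.
20.65 wt% Al2O3 ÷ 101.961 g/mol = 0.20253 mol, giving 0.40506 Al and 0.60759 O.
36.45 wt% SiO2 ÷ 60.083 g/mol = 0.60666 mol, giving 0.60666 Si and 1.21332 O.
Oxygen sums to 2.42143; scaling by 12/2.42143 = 4.95575 puts the formula on 12 O.
Fe: 0.33099 × 4.95575 = 1.640 atoms per formula unit.

1.640 Fe apfu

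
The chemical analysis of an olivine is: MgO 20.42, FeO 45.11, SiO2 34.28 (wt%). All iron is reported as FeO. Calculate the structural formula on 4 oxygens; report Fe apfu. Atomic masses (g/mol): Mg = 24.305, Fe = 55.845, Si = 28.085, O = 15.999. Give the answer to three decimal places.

MgO: 20.42/40.304 = 0.50665 mol → 0.50665 mol Mg, 0.50665 mol O.
FeO: 45.11/71.844 = 0.62789 mol → 0.62789 mol Fe, 0.62789 mol O.
SiO2: 34.28/60.083 = 0.57054 mol → 0.57054 mol Si, 1.14108 mol O.
Total oxygen = 2.27562 mol. Normalization factor = 4/2.27562 = 1.75776.
Fe per 4 O = 0.62789 × 1.75776 = 1.104.

1.104 Fe apfu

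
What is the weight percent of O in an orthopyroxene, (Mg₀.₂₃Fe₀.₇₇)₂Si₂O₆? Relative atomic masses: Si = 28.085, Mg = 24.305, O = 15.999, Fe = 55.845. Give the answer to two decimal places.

Formula mass = 0.46×24.305 + 1.54×55.845 + 2×28.085 + 6×15.999 = 249.346 g/mol, of which 95.994 g is O.
So O makes up 95.994/249.346 = 0.3850 of the mass, i.e. 38.50%.

38.50 weight percent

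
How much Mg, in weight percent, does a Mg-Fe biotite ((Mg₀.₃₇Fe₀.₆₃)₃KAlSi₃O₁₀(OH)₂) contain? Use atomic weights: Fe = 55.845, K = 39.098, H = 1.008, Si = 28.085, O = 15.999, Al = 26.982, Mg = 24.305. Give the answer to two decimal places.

5.66 weight percent

Molar mass of (Mg₀.₃₇Fe₀.₆₃)₃KAlSi₃O₁₀(OH)₂: 1.11·24.305 + 1.89·55.845 + 1·39.098 + 1·26.982 + 3·28.085 + 12·15.999 + 2·1.008 = 476.865 g/mol.
Mass of Mg per formula unit: 1.11 × 24.305 = 26.979 g.
Weight fraction Mg = 26.979 / 476.865 = 0.0566.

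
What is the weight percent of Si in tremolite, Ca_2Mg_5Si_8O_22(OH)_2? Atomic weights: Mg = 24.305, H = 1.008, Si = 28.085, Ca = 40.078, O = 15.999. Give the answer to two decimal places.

Formula mass = 2·40.078 + 5·24.305 + 8·28.085 + 24·15.999 + 2·1.008 = 812.353 g/mol, of which 224.680 g is Si.
So Si makes up 224.680/812.353 = 0.2766 of the mass, i.e. 27.66%.

27.66 wt%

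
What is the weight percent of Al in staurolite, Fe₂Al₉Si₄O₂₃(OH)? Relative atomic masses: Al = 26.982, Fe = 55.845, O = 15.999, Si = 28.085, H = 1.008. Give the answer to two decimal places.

28.51 mass %

M(Fe₂Al₉Si₄O₂₃(OH)) = 851.852 g/mol.
Al contributes 9 × 26.982 = 242.838 g per mole.
242.838/851.852 = 0.2851 → 28.51%.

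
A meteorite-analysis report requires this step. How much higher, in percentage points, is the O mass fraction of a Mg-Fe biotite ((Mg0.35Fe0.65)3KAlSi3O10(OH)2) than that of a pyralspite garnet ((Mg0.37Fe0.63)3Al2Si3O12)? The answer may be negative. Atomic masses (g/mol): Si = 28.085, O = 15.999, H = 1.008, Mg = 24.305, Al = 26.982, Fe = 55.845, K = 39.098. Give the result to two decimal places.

M((Mg0.35Fe0.65)3KAlSi3O10(OH)2) = 478.757 g/mol, so wt% O = 191.988/478.757 × 100 = 40.10%.
M((Mg0.37Fe0.63)3Al2Si3O12) = 462.733 g/mol, so wt% O = 191.988/462.733 × 100 = 41.49%.
40.10 − 41.49 = -1.39 pp.

-1.39 percentage points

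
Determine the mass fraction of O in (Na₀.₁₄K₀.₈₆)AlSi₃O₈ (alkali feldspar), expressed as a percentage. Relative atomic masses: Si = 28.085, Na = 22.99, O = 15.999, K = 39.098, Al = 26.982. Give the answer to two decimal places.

46.36 mass %

M((Na₀.₁₄K₀.₈₆)AlSi₃O₈) = 276.072 g/mol.
O contributes 8 × 15.999 = 127.992 g per mole.
127.992/276.072 = 0.4636 → 46.36%.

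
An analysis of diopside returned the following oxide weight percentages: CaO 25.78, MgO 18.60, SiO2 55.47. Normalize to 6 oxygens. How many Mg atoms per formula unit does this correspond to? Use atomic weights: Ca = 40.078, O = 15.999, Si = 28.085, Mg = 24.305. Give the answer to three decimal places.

CaO (M=56.077): mol = 0.45973; Ca = 0.45973, O = 0.45973.
MgO (M=40.304): mol = 0.46149; Mg = 0.46149, O = 0.46149.
SiO2 (M=60.083): mol = 0.92322; Si = 0.92322, O = 1.84644.
ΣO = 2.76766; factor = 6/ΣO = 2.16790.
Mg apfu = 0.46149 × 2.16790 = 1.000.

1.000 Mg apfu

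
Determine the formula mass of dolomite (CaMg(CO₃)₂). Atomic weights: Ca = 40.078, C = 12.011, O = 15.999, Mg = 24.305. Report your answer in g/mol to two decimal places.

184.40 g/mol

M = 1*40.078 + 1*24.305 + 2*12.011 + 6*15.999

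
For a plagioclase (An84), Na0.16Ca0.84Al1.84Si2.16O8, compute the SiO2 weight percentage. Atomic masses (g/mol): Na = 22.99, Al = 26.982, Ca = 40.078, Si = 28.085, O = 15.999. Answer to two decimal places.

Formula mass = 275.646 g/mol.
2.16 Si → 2.1600 mol SiO2 per formula unit; M(SiO2) = 60.083, so SiO2 mass = 129.779 g.
129.779/275.646 × 100 = 47.08 wt%.

47.08 wt%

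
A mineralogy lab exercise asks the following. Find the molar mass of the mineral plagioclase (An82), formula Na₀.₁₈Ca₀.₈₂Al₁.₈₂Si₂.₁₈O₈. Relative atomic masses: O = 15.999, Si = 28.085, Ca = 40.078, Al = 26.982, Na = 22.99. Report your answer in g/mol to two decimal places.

275.33 g/mol

Na: 0.18 × 22.99 = 4.1382
Ca: 0.82 × 40.078 = 32.8640
Al: 1.82 × 26.982 = 49.1072
Si: 2.18 × 28.085 = 61.2253
O: 8 × 15.999 = 127.9920
Summing the contributions gives the formula mass.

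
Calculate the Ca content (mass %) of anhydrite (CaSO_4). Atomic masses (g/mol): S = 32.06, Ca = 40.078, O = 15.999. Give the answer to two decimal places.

Formula mass = 1*40.078 + 1*32.06 + 4*15.999 = 136.134 g/mol, of which 40.078 g is Ca.
So Ca makes up 40.078/136.134 = 0.2944 of the mass, i.e. 29.44%.

29.44 mass %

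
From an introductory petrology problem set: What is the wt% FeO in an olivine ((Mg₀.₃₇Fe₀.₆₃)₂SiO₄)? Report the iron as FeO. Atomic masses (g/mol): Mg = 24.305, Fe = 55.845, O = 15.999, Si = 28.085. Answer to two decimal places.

Formula mass = 180.431 g/mol.
1.26 Fe → 1.2600 mol FeO per formula unit; M(FeO) = 71.844, so FeO mass = 90.523 g.
90.523/180.431 × 100 = 50.17 wt%.

50.17 wt%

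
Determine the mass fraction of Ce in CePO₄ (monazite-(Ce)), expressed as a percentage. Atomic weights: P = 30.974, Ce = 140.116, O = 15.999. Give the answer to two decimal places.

59.60 mass %

Molar mass of CePO₄: 1×140.116 + 1×30.974 + 4×15.999 = 235.086 g/mol.
Mass of Ce per formula unit: 1 × 140.116 = 140.116 g.
Weight fraction Ce = 140.116 / 235.086 = 0.5960.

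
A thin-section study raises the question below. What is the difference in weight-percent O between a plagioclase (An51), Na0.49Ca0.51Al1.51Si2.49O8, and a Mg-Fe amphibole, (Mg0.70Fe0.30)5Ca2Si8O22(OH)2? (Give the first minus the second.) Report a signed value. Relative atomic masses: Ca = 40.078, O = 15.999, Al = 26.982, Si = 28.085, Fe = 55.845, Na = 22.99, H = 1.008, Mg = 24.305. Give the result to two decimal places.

2.67 percentage points

M(Na0.49Ca0.51Al1.51Si2.49O8) = 270.371 g/mol, so wt% O = 127.992/270.371 × 100 = 47.34%.
M((Mg0.70Fe0.30)5Ca2Si8O22(OH)2) = 859.663 g/mol, so wt% O = 383.976/859.663 × 100 = 44.67%.
47.34 − 44.67 = 2.67 pp.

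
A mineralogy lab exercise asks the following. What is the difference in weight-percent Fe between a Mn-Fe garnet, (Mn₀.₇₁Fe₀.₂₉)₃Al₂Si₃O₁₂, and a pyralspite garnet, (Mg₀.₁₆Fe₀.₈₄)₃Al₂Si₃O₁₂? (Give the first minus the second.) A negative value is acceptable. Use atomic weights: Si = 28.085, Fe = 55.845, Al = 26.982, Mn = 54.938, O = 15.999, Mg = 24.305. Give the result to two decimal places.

-19.36 percentage points

Fe in (Mn₀.₇₁Fe₀.₂₉)₃Al₂Si₃O₁₂: molar mass 495.810 g/mol; 0.87×55.845 = 48.585 g → 9.80 wt%.
Fe in (Mg₀.₁₆Fe₀.₈₄)₃Al₂Si₃O₁₂: molar mass 482.603 g/mol; 2.52×55.845 = 140.729 g → 29.16 wt%.
Difference = 9.80 − 29.16 = -19.36 percentage points.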